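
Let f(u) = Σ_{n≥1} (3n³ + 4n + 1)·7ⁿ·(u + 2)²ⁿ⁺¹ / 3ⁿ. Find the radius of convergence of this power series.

R = √21/7

By the ratio test, |a_{n+1}/a_n| = [(3(n+1)³ + 4(n+1) + 1)/(3n³ + 4n + 1)] · 7/3 → 7/3.
Successive powers of (u + 2) differ by 2, so the series converges when |u + 2|² · 7/3 < 1, i.e. |u + 2| < √(3/7). So R = √21/7.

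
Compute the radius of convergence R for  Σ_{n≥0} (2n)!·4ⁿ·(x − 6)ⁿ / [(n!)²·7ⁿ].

R = 7/16

Apply the ratio test: |a_{n+1}| / |a_n| = (2n+1)·(2n+2)/(n+1)² · 4/7, which tends to 16/7 as n → ∞.
Convergence for |x − 6| · 16/7 < 1, i.e. |x − 6| < 7/16. So R = 7/16.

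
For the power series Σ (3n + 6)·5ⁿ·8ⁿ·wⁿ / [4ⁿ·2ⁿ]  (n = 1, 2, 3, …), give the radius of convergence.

Ratio test: |a_{n+1}/a_n| = [(3(n+1) + 6)/(3n + 6)] · 5·8/(4·2) → 5 as n → ∞.
The series converges when 5 · |w| < 1, giving R = 1/5.

R = 1/5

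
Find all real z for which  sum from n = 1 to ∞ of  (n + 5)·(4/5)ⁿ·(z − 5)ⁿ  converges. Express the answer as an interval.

(15/4, 25/4)

By the ratio test, |a_{n+1}/a_n| = [((n+1) + 5)/(n + 5)] · 4/5 → 4/5.
The series converges when 4/5 · |z − 5| < 1, giving R = 5/4.
When z = 25/4, the terms do not tend to 0, so the series diverges.
At z = 15/4: the terms do not tend to 0, so the series diverges.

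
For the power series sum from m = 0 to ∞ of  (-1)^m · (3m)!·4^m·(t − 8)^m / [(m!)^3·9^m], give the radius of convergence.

By the ratio test, |a_{m+1}/a_m| = (3m+1)·(3m+2)·(3m+3)/(m+1)³ · 4/9 → 12.
Convergence for |t − 8| · 12 < 1, i.e. |t − 8| < 1/12. So R = 1/12.

R = 1/12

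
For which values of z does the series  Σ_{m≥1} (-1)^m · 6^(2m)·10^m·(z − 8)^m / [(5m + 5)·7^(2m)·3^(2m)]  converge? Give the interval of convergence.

The ratio of consecutive coefficients is [(5m + 5)/(5(m+1) + 5)] · 36·10/(49·9) → 40/49.
Thus R = 1/(40/49) = 49/40.
At z = 369/40: convergence follows from the alternating series test (terms decrease monotonically to 0).
At z = 271/40: comparison with the harmonic series Σ 1/m shows the series diverges.

(271/40, 369/40]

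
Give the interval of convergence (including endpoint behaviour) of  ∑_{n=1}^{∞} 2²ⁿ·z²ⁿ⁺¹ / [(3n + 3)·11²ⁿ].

(-11/2, 11/2)

The ratio of consecutive coefficients is [(3n + 3)/(3(n+1) + 3)] · 4/121 → 4/121.
Successive powers of z differ by 2, so the series converges when |z|² · 4/121 < 1, i.e. |z| < √(121/4) = 11/2. So R = 11/2.
Check z = 11/2: the terms behave like c/n; limit comparison with the harmonic series gives divergence.
When z = -11/2, comparison with the harmonic series Σ 1/n shows the series diverges.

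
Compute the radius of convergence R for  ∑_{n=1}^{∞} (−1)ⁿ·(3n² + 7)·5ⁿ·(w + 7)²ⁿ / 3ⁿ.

Apply the ratio test: |a_{n+1}| / |a_n| = [(3(n+1)² + 7)/(3n² + 7)] · 5/3, which tends to 5/3 as n → ∞.
Writing y = (w + 7)², the series in y has radius 3/5, so |w + 7| < √(3/5) and R = √15/5.

R = √15/5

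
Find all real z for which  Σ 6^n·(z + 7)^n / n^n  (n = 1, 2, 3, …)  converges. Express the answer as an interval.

Applying the root test, |a_n|^(1/n) = 6/n → 0.
The limit is 0 for every z, so R = ∞.

(−∞, ∞)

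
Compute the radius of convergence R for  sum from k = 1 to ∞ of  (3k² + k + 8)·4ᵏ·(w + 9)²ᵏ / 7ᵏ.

Ratio test: |a_{k+1}/a_k| = [(3(k+1)² + (k+1) + 8)/(3k² + k + 8)] · 4/7 → 4/7 as k → ∞.
Writing y = (w + 9)², the series in y has radius 7/4, so |w + 9| < √(7/4) and R = √7/2.

R = √7/2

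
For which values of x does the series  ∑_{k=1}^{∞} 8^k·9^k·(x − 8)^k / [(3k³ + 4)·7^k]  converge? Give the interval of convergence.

Apply the ratio test: |a_{k+1}| / |a_k| = [(3k³ + 4)/(3(k+1)³ + 4)] · 8·9/7, which tends to 72/7 as k → ∞.
Thus R = 1/(72/7) = 7/72.
At x = 583/72: the series is dominated by a constant times Σ 1/k³, which converges (p = 3 > 1).
When x = 569/72, absolute convergence follows by limit comparison with Σ 1/k³.

[569/72, 583/72]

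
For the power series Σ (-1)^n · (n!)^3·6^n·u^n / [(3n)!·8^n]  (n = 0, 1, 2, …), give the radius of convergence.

Apply the ratio test: |a_{n+1}| / |a_n| = (n+1)³/[(3n+1)·(3n+2)·(3n+3)] · 6/8, which tends to 1/36 as n → ∞.
The series converges when 1/36 · |u| < 1, giving R = 36.

R = 36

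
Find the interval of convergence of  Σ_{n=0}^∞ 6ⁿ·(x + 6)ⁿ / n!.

(−∞, ∞)

Apply the ratio test: |a_{n+1}| / |a_n| = 6 · 1/(n+1), which tends to 0 as n → ∞.
Since the limit is 0 < 1 for every x, the series converges on all of ℝ and R = ∞.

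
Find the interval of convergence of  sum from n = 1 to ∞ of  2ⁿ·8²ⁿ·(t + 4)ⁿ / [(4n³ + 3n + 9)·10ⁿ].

[-261/64, -251/64]

The ratio of consecutive coefficients is [(4n³ + 3n + 9)/(4(n+1)³ + 3(n+1) + 9)] · 2·64/10 → 64/5.
Convergence for |t + 4| · 64/5 < 1, i.e. |t + 4| < 5/64. So R = 5/64.
When t = -251/64, the series is dominated by a constant times Σ 1/n³, which converges (p = 3 > 1).
When t = -261/64, the terms are on the order of 1/n³, so the series converges absolutely by comparison with the p-series (p = 3 > 1).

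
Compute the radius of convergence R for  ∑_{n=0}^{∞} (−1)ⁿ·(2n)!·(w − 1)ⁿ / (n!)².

The ratio of consecutive coefficients is (2n+1)·(2n+2)/(n+1)² → 4.
Hence the series converges for |w − 1| < 1/(4) = 1/4, so the radius of convergence is 1/4.

R = 1/4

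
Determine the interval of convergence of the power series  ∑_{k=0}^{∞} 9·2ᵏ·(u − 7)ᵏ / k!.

Ratio test: |a_{k+1}/a_k| = 9/9 · 2 · 1/(k+1) → 0 as k → ∞.
The limit is 0, so the series converges for all u; R = ∞.

(−∞, ∞)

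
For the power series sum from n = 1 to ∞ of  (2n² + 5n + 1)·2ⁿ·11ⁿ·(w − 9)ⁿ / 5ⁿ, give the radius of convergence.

By the ratio test, |a_{n+1}/a_n| = [(2(n+1)² + 5(n+1) + 1)/(2n² + 5n + 1)] · 2·11/5 → 22/5.
Convergence for |w − 9| · 22/5 < 1, i.e. |w − 9| < 5/22. So R = 5/22.

R = 5/22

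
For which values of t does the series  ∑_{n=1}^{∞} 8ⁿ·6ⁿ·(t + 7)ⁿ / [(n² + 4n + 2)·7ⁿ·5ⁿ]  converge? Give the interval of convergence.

[-371/48, -301/48]

The ratio of consecutive coefficients is [(n² + 4n + 2)/((n+1)² + 4(n+1) + 2)] · 8·6/(7·5) → 48/35.
The series converges when 48/35 · |t + 7| < 1, giving R = 35/48.
Endpoint t = -301/48: the terms are on the order of 1/n², so the series converges absolutely by comparison with the p-series (p = 2 > 1).
Check t = -371/48: the terms are on the order of 1/n², so the series converges absolutely by comparison with the p-series (p = 2 > 1).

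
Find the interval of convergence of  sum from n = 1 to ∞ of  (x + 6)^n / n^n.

Applying the root test, |a_n|^(1/n) = 1/n → 0.
The limit is 0 for every x, so R = ∞.

(−∞, ∞)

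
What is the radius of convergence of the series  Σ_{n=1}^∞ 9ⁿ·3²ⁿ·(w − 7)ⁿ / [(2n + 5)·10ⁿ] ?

R = 10/81

By the ratio test, |a_{n+1}/a_n| = [(2n + 5)/(2(n+1) + 5)] · 9·9/10 → 81/10.
Hence the series converges for |w − 7| < 1/(81/10) = 10/81, so the radius of convergence is 10/81.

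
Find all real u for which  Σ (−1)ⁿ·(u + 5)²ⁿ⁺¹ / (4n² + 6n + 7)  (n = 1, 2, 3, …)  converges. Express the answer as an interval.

[-6, -4]

Apply the ratio test: |a_{n+1}| / |a_n| = (4n² + 6n + 7)/(4(n+1)² + 6(n+1) + 7), which tends to 1 as n → ∞.
Successive powers of (u + 5) differ by 2, so the series converges when |u + 5|² · 1 < 1, i.e. |u + 5| < √(1) = 1. So R = 1.
Endpoint u = -4: the terms are on the order of 1/n², so the series converges absolutely by comparison with the p-series (p = 2 > 1).
When u = -6, the terms are on the order of 1/n², so the series converges absolutely by comparison with the p-series (p = 2 > 1).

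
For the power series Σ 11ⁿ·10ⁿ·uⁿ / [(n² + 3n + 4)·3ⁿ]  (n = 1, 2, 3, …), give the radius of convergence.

R = 3/110

Ratio test: |a_{n+1}/a_n| = [(n² + 3n + 4)/((n+1)² + 3(n+1) + 4)] · 11·10/3 → 110/3 as n → ∞.
Thus R = 1/(110/3) = 3/110.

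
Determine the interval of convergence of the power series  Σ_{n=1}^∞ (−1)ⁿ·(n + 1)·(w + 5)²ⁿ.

By the ratio test, |a_{n+1}/a_n| = ((n+1) + 1)/(n + 1) → 1.
Successive powers of (w + 5) differ by 2, so the series converges when |w + 5|² · 1 < 1, i.e. |w + 5| < √(1) = 1. So R = 1.
Endpoint w = -4: the terms do not tend to 0, so the series diverges.
Check w = -6: the terms do not tend to 0, so the series diverges.

(-6, -4)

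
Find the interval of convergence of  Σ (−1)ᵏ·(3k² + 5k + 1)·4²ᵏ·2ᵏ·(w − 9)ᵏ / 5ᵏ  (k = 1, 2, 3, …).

Apply the ratio test: |a_{k+1}| / |a_k| = [(3(k+1)² + 5(k+1) + 1)/(3k² + 5k + 1)] · 16·2/5, which tends to 32/5 as k → ∞.
Thus R = 1/(32/5) = 5/32.
Check w = 293/32: the k-th term does not approach 0; divergence by the term test.
Endpoint w = 283/32: the terms have absolute value of order k², which does not tend to 0, so the series diverges by the divergence test.

(283/32, 293/32)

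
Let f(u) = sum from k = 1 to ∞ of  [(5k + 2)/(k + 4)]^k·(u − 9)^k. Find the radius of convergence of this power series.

Root test: |a_k|^(1/k) = (5k + 2)/(k + 4) → 5.
Convergence for |u − 9| · 5 < 1, i.e. |u − 9| < 1/5. So R = 1/5.

R = 1/5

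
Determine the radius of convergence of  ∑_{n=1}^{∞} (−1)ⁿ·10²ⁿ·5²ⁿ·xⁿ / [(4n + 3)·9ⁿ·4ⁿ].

R = 9/625

The ratio of consecutive coefficients is [(4n + 3)/(4(n+1) + 3)] · 100·25/(9·4) → 625/9.
Thus R = 1/(625/9) = 9/625.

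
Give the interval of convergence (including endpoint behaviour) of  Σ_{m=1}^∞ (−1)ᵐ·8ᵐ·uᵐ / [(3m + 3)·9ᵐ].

(-9/8, 9/8]

By the ratio test, |a_{m+1}/a_m| = [(3m + 3)/(3(m+1) + 3)] · 8/9 → 8/9.
The series converges when 8/9 · |u| < 1, giving R = 9/8.
When u = 9/8, the terms alternate in sign and decrease monotonically to 0 in absolute value (size ~ c/m), so the alternating series test gives convergence.
Endpoint u = -9/8: the terms are asymptotic to a nonzero constant times 1/m, so the series diverges by limit comparison with Σ 1/m.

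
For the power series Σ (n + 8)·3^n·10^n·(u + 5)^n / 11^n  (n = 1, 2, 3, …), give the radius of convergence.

R = 11/30

The ratio of consecutive coefficients is [((n+1) + 8)/(n + 8)] · 3·10/11 → 30/11.
Thus R = 1/(30/11) = 11/30.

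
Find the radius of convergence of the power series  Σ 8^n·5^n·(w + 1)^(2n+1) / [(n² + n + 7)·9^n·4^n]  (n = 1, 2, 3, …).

By the ratio test, |a_{n+1}/a_n| = [(n² + n + 7)/((n+1)² + (n+1) + 7)] · 8·5/(9·4) → 10/9.
Since the exponent of (w + 1) increases by 2 each term, convergence requires |w + 1|² < 9/10, hence R = 3√10/10.

R = 3√10/10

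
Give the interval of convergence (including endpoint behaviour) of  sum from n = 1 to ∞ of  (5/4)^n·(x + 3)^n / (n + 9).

Ratio test: |a_{n+1}/a_n| = [(n + 9)/((n+1) + 9)] · 5/4 → 5/4 as n → ∞.
Thus R = 1/(5/4) = 4/5.
Endpoint x = -11/5: the terms are asymptotic to a nonzero constant times 1/n, so the series diverges by limit comparison with Σ 1/n.
At x = -19/5: convergence follows from the alternating series test (terms decrease monotonically to 0).

[-19/5, -11/5)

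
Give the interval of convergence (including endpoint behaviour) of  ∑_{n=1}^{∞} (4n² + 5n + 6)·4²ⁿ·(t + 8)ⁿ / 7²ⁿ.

By the ratio test, |a_{n+1}/a_n| = [(4(n+1)² + 5(n+1) + 6)/(4n² + 5n + 6)] · 16/49 → 16/49.
The series converges when 16/49 · |t + 8| < 1, giving R = 49/16.
At t = -79/16: the terms have absolute value of order n², which does not tend to 0, so the series diverges by the divergence test.
Check t = -177/16: the terms have absolute value of order n², which does not tend to 0, so the series diverges by the divergence test.

(-177/16, -79/16)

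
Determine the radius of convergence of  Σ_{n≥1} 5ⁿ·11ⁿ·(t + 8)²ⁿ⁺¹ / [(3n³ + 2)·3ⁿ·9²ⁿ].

By the ratio test, |a_{n+1}/a_n| = [(3n³ + 2)/(3(n+1)³ + 2)] · 5·11/(3·81) → 55/243.
Writing y = (t + 8)², the series in y has radius 243/55, so |t + 8| < √(243/55) and R = 9√165/55.

R = 9√165/55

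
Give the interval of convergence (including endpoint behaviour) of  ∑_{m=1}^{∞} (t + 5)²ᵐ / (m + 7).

(-6, -4)

Apply the ratio test: |a_{m+1}| / |a_m| = (m + 7)/((m+1) + 7), which tends to 1 as m → ∞.
Writing y = (t + 5)², the series in y has radius 1, so |t + 5| < √(1) = 1 and R = 1.
Check t = -4: the terms are asymptotic to a nonzero constant times 1/m, so the series diverges by limit comparison with Σ 1/m.
Check t = -6: comparison with the harmonic series Σ 1/m shows the series diverges.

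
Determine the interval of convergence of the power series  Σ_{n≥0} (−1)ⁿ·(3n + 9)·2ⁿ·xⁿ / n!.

(−∞, ∞)

The ratio of consecutive coefficients is (3(n+1) + 9)/(3n + 9) · 2 · 1/(n+1) → 0.
Since the limit is 0 < 1 for every x, the series converges on all of ℝ and R = ∞.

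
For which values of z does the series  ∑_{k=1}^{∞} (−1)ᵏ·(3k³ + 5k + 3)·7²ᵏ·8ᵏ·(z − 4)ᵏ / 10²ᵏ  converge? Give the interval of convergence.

(367/98, 417/98)

By the ratio test, |a_{k+1}/a_k| = [(3(k+1)³ + 5(k+1) + 3)/(3k³ + 5k + 3)] · 49·8/100 → 98/25.
The series converges when 98/25 · |z − 4| < 1, giving R = 25/98.
Check z = 417/98: the terms have absolute value of order k³, which does not tend to 0, so the series diverges by the divergence test.
When z = 367/98, the terms have absolute value of order k³, which does not tend to 0, so the series diverges by the divergence test.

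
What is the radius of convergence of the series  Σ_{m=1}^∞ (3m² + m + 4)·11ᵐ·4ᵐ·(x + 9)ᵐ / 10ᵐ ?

The ratio of consecutive coefficients is [(3(m+1)² + (m+1) + 4)/(3m² + m + 4)] · 11·4/10 → 22/5.
The series converges when 22/5 · |x + 9| < 1, giving R = 5/22.

R = 5/22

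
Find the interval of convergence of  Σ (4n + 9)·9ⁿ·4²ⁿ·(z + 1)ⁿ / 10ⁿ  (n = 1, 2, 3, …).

(-77/72, -67/72)

The ratio of consecutive coefficients is [(4(n+1) + 9)/(4n + 9)] · 9·16/10 → 72/5.
Convergence for |z + 1| · 72/5 < 1, i.e. |z + 1| < 5/72. So R = 5/72.
Endpoint z = -67/72: the terms have absolute value of order n, which does not tend to 0, so the series diverges by the divergence test.
When z = -77/72, the terms have absolute value of order n, which does not tend to 0, so the series diverges by the divergence test.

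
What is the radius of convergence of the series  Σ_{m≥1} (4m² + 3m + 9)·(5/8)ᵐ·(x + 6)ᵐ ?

R = 8/5

By the ratio test, |a_{m+1}/a_m| = [(4(m+1)² + 3(m+1) + 9)/(4m² + 3m + 9)] · 5/8 → 5/8.
Convergence for |x + 6| · 5/8 < 1, i.e. |x + 6| < 8/5. So R = 8/5.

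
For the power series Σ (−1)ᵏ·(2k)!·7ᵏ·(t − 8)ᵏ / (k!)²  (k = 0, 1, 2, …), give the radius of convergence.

The ratio of consecutive coefficients is (2k+1)·(2k+2)/(k+1)² · 7 → 28.
The series converges when 28 · |t − 8| < 1, giving R = 1/28.

R = 1/28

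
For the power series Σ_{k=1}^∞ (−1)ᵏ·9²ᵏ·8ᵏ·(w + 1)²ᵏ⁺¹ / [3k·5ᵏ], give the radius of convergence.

R = √10/36

Apply the ratio test: |a_{k+1}| / |a_k| = [3k/3(k+1)] · 81·8/5, which tends to 648/5 as k → ∞.
Since the exponent of (w + 1) increases by 2 each term, convergence requires |w + 1|² < 5/648, hence R = √10/36.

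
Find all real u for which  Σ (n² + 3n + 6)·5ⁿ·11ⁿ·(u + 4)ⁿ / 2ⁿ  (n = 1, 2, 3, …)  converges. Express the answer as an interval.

Apply the ratio test: |a_{n+1}| / |a_n| = [((n+1)² + 3(n+1) + 6)/(n² + 3n + 6)] · 5·11/2, which tends to 55/2 as n → ∞.
The series converges when 55/2 · |u + 4| < 1, giving R = 2/55.
Check u = -218/55: the terms have absolute value of order n², which does not tend to 0, so the series diverges by the divergence test.
Check u = -222/55: the terms do not tend to 0, so the series diverges.

(-222/55, -218/55)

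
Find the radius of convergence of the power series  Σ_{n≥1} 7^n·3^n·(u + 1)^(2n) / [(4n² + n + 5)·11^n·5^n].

Ratio test: |a_{n+1}/a_n| = [(4n² + n + 5)/(4(n+1)² + (n+1) + 5)] · 7·3/(11·5) → 21/55 as n → ∞.
Writing y = (u + 1)², the series in y has radius 55/21, so |u + 1| < √(55/21) and R = √1155/21.

R = √1155/21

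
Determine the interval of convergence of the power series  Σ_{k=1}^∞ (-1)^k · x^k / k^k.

(−∞, ∞)

By the Cauchy root test, |a_k|^(1/k) = 1/k → 0.
The limit is 0 for every x, so R = ∞.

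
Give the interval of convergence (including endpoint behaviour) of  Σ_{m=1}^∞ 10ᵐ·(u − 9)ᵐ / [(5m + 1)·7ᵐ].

The ratio of consecutive coefficients is [(5m + 1)/(5(m+1) + 1)] · 10/7 → 10/7.
Thus R = 1/(10/7) = 7/10.
Check u = 97/10: the terms behave like c/m; limit comparison with the harmonic series gives divergence.
Endpoint u = 83/10: the terms alternate in sign and decrease monotonically to 0 in absolute value (size ~ c/m), so the alternating series test gives convergence.

[83/10, 97/10)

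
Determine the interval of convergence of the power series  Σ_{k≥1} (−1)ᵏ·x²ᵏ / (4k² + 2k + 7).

Ratio test: |a_{k+1}/a_k| = (4k² + 2k + 7)/(4(k+1)² + 2(k+1) + 7) → 1 as k → ∞.
Successive powers of x differ by 2, so the series converges when |x|² · 1 < 1, i.e. |x| < √(1) = 1. So R = 1.
Check x = 1: the terms are on the order of 1/k², so the series converges absolutely by comparison with the p-series (p = 2 > 1).
Endpoint x = -1: the series is dominated by a constant times Σ 1/k², which converges (p = 2 > 1).

[-1, 1]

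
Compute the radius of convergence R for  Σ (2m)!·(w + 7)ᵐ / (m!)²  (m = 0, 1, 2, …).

The ratio of consecutive coefficients is (2m+1)·(2m+2)/(m+1)² → 4.
Thus R = 1/(4) = 1/4.

R = 1/4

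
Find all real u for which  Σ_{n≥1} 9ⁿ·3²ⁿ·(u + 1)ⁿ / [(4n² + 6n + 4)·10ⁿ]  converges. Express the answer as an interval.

By the ratio test, |a_{n+1}/a_n| = [(4n² + 6n + 4)/(4(n+1)² + 6(n+1) + 4)] · 9·9/10 → 81/10.
Convergence for |u + 1| · 81/10 < 1, i.e. |u + 1| < 10/81. So R = 10/81.
Check u = -71/81: the series is dominated by a constant times Σ 1/n², which converges (p = 2 > 1).
At u = -91/81: the series is dominated by a constant times Σ 1/n², which converges (p = 2 > 1).

[-91/81, -71/81]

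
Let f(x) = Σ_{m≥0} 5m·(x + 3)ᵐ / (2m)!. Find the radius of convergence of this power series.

R = ∞

Ratio test: |a_{m+1}/a_m| = 5(m+1)/5m · 1/[(2m+1)·(2m+2)] → 0 as m → ∞.
The limit is 0, so the series converges for all x; R = ∞.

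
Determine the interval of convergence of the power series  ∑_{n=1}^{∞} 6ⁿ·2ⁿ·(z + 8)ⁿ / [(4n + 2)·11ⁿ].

[-107/12, -85/12)

Apply the ratio test: |a_{n+1}| / |a_n| = [(4n + 2)/(4(n+1) + 2)] · 6·2/11, which tends to 12/11 as n → ∞.
Convergence for |z + 8| · 12/11 < 1, i.e. |z + 8| < 11/12. So R = 11/12.
Endpoint z = -85/12: the terms are asymptotic to a nonzero constant times 1/n, so the series diverges by limit comparison with Σ 1/n.
Check z = -107/12: the terms alternate in sign and decrease monotonically to 0 in absolute value (size ~ c/n), so the alternating series test gives convergence.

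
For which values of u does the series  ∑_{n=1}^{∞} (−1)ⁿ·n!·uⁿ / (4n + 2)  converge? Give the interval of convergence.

{0}

The ratio of consecutive coefficients is (n+1) · (4n + 2)/(4(n+1) + 2) → ∞.
The terms grow without bound for any u ≠ 0, so R = 0 (convergence only at u = 0).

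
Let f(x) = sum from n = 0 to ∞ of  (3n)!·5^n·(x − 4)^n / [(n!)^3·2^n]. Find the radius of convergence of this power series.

R = 2/135

The ratio of consecutive coefficients is (3n+1)·(3n+2)·(3n+3)/(n+1)³ · 5/2 → 135/2.
Thus R = 1/(135/2) = 2/135.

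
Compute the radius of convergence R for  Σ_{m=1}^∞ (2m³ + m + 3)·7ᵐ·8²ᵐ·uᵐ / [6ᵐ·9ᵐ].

R = 27/224

Apply the ratio test: |a_{m+1}| / |a_m| = [(2(m+1)³ + (m+1) + 3)/(2m³ + m + 3)] · 7·64/(6·9), which tends to 224/27 as m → ∞.
Convergence for |u| · 224/27 < 1, i.e. |u| < 27/224. So R = 27/224.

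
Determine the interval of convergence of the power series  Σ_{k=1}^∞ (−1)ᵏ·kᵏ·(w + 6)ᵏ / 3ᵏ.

Root test: |a_k|^(1/k) = k/3 → ∞.
The root grows without bound, so R = 0 (convergence only at w = -6).

{-6}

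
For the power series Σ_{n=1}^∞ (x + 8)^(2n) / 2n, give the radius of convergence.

R = 1

Ratio test: |a_{n+1}/a_n| = 2n/2(n+1) → 1 as n → ∞.
Successive powers of (x + 8) differ by 2, so the series converges when |x + 8|² · 1 < 1, i.e. |x + 8| < √(1) = 1. So R = 1.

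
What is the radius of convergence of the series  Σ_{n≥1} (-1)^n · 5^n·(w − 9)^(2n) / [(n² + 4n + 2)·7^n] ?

The ratio of consecutive coefficients is [(n² + 4n + 2)/((n+1)² + 4(n+1) + 2)] · 5/7 → 5/7.
Successive powers of (w − 9) differ by 2, so the series converges when |w − 9|² · 5/7 < 1, i.e. |w − 9| < √(7/5). So R = √35/5.

R = √35/5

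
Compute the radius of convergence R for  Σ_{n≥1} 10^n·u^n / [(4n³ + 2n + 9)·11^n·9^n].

Ratio test: |a_{n+1}/a_n| = [(4n³ + 2n + 9)/(4(n+1)³ + 2(n+1) + 9)] · 10/(11·9) → 10/99 as n → ∞.
Convergence for |u| · 10/99 < 1, i.e. |u| < 99/10. So R = 99/10.

R = 99/10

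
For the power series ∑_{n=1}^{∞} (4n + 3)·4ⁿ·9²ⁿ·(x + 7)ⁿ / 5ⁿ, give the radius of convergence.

R = 5/324

Apply the ratio test: |a_{n+1}| / |a_n| = [(4(n+1) + 3)/(4n + 3)] · 4·81/5, which tends to 324/5 as n → ∞.
The series converges when 324/5 · |x + 7| < 1, giving R = 5/324.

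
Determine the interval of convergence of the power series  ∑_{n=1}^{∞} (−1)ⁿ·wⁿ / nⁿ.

Root test: |a_n|^(1/n) = 1/n → 0.
Since the n-th root of |a_n| tends to 0, the series converges for all real w; R = ∞.

(−∞, ∞)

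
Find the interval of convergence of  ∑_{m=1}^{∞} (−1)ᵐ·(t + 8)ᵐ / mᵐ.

(−∞, ∞)

Applying the root test, |a_m|^(1/m) = 1/m → 0.
Since the m-th root of |a_m| tends to 0, the series converges for all real t; R = ∞.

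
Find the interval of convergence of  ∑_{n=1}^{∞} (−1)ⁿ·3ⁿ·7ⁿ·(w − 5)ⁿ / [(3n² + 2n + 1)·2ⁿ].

[103/21, 107/21]

Apply the ratio test: |a_{n+1}| / |a_n| = [(3n² + 2n + 1)/(3(n+1)² + 2(n+1) + 1)] · 3·7/2, which tends to 21/2 as n → ∞.
Thus R = 1/(21/2) = 2/21.
When w = 107/21, absolute convergence follows by limit comparison with Σ 1/n².
At w = 103/21: absolute convergence follows by limit comparison with Σ 1/n².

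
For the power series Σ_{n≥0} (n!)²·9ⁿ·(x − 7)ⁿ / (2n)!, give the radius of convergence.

R = 4/9

Ratio test: |a_{n+1}/a_n| = (n+1)²/[(2n+1)·(2n+2)] · 9 → 9/4 as n → ∞.
Convergence for |x − 7| · 9/4 < 1, i.e. |x − 7| < 4/9. So R = 4/9.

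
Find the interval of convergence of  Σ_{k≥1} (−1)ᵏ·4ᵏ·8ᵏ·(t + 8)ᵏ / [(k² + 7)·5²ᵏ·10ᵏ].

[-253/16, -3/16]

By the ratio test, |a_{k+1}/a_k| = [(k² + 7)/((k+1)² + 7)] · 4·8/(25·10) → 16/125.
Convergence for |t + 8| · 16/125 < 1, i.e. |t + 8| < 125/16. So R = 125/16.
Check t = -3/16: the series is dominated by a constant times Σ 1/k², which converges (p = 2 > 1).
When t = -253/16, absolute convergence follows by limit comparison with Σ 1/k².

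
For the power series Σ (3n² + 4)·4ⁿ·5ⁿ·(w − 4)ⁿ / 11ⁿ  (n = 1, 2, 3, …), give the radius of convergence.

By the ratio test, |a_{n+1}/a_n| = [(3(n+1)² + 4)/(3n² + 4)] · 4·5/11 → 20/11.
Convergence for |w − 4| · 20/11 < 1, i.e. |w − 4| < 11/20. So R = 11/20.

R = 11/20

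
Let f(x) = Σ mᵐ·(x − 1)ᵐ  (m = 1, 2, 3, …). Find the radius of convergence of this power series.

By the Cauchy root test, |a_m|^(1/m) = m → ∞.
Since the m-th root of |a_m| is unbounded, the series converges only at x = 1; R = 0.

R = 0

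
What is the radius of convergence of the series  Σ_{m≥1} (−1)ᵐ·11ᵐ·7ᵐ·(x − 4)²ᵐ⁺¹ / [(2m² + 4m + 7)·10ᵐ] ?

By the ratio test, |a_{m+1}/a_m| = [(2m² + 4m + 7)/(2(m+1)² + 4(m+1) + 7)] · 11·7/10 → 77/10.
Writing y = (x − 4)², the series in y has radius 10/77, so |x − 4| < √(10/77) and R = √770/77.

R = √770/77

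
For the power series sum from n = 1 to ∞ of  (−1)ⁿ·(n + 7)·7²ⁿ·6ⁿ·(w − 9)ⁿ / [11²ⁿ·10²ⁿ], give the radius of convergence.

Apply the ratio test: |a_{n+1}| / |a_n| = [((n+1) + 7)/(n + 7)] · 49·6/(121·100), which tends to 147/6050 as n → ∞.
The series converges when 147/6050 · |w − 9| < 1, giving R = 6050/147.

R = 6050/147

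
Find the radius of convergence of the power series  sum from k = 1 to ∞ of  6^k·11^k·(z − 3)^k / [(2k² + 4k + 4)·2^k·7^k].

Apply the ratio test: |a_{k+1}| / |a_k| = [(2k² + 4k + 4)/(2(k+1)² + 4(k+1) + 4)] · 6·11/(2·7), which tends to 33/7 as k → ∞.
Thus R = 1/(33/7) = 7/33.

R = 7/33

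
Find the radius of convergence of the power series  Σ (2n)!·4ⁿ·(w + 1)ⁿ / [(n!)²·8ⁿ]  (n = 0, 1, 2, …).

Ratio test: |a_{n+1}/a_n| = (2n+1)·(2n+2)/(n+1)² · 4/8 → 2 as n → ∞.
Hence the series converges for |w + 1| < 1/(2) = 1/2, so the radius of convergence is 1/2.

R = 1/2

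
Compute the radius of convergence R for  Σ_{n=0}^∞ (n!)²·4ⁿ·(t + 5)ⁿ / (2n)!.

R = 1

Ratio test: |a_{n+1}/a_n| = (n+1)²/[(2n+1)·(2n+2)] · 4 → 1 as n → ∞.
Convergence for |t + 5| < 1, so R = 1.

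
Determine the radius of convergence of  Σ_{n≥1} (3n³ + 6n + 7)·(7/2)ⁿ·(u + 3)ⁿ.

R = 2/7

By the ratio test, |a_{n+1}/a_n| = [(3(n+1)³ + 6(n+1) + 7)/(3n³ + 6n + 7)] · 7/2 → 7/2.
Thus R = 1/(7/2) = 2/7.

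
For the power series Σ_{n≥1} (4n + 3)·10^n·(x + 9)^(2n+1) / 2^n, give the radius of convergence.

Apply the ratio test: |a_{n+1}| / |a_n| = [(4(n+1) + 3)/(4n + 3)] · 10/2, which tends to 5 as n → ∞.
Since the exponent of (x + 9) increases by 2 each term, convergence requires |x + 9|² < 1/5, hence R = √5/5.

R = √5/5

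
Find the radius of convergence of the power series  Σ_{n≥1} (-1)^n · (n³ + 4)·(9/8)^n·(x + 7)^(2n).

R = 2√2/3

Apply the ratio test: |a_{n+1}| / |a_n| = [((n+1)³ + 4)/(n³ + 4)] · 9/8, which tends to 9/8 as n → ∞.
Since the exponent of (x + 7) increases by 2 each term, convergence requires |x + 7|² < 8/9, hence R = 2√2/3.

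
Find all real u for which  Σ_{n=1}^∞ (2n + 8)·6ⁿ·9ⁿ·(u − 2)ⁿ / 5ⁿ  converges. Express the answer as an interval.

Ratio test: |a_{n+1}/a_n| = [(2(n+1) + 8)/(2n + 8)] · 6·9/5 → 54/5 as n → ∞.
Thus R = 1/(54/5) = 5/54.
When u = 113/54, the terms do not tend to 0, so the series diverges.
Endpoint u = 103/54: the n-th term does not approach 0; divergence by the term test.

(103/54, 113/54)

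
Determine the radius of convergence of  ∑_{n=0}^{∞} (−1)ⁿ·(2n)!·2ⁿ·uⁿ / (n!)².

R = 1/8

Apply the ratio test: |a_{n+1}| / |a_n| = (2n+1)·(2n+2)/(n+1)² · 2, which tends to 8 as n → ∞.
Convergence for |u| · 8 < 1, i.e. |u| < 1/8. So R = 1/8.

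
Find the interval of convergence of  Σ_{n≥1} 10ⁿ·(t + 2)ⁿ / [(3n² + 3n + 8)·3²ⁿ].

The ratio of consecutive coefficients is [(3n² + 3n + 8)/(3(n+1)² + 3(n+1) + 8)] · 10/9 → 10/9.
Convergence for |t + 2| · 10/9 < 1, i.e. |t + 2| < 9/10. So R = 9/10.
When t = -11/10, the terms are on the order of 1/n², so the series converges absolutely by comparison with the p-series (p = 2 > 1).
Endpoint t = -29/10: the terms are on the order of 1/n², so the series converges absolutely by comparison with the p-series (p = 2 > 1).

[-29/10, -11/10]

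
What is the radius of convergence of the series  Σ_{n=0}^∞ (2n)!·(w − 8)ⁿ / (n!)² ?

R = 1/4

The ratio of consecutive coefficients is (2n+1)·(2n+2)/(n+1)² → 4.
Thus R = 1/(4) = 1/4.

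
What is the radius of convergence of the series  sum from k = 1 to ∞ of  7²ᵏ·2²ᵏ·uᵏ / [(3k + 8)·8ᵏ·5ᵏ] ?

R = 10/49

The ratio of consecutive coefficients is [(3k + 8)/(3(k+1) + 8)] · 49·4/(8·5) → 49/10.
The series converges when 49/10 · |u| < 1, giving R = 10/49.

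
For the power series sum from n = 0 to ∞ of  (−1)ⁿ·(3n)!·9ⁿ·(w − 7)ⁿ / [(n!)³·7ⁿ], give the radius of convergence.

By the ratio test, |a_{n+1}/a_n| = (3n+1)·(3n+2)·(3n+3)/(n+1)³ · 9/7 → 243/7.
Hence the series converges for |w − 7| < 1/(243/7) = 7/243, so the radius of convergence is 7/243.

R = 7/243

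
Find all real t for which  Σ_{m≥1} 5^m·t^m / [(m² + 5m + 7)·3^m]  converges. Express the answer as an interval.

[-3/5, 3/5]

The ratio of consecutive coefficients is [(m² + 5m + 7)/((m+1)² + 5(m+1) + 7)] · 5/3 → 5/3.
Hence the series converges for |t| < 1/(5/3) = 3/5, so the radius of convergence is 3/5.
When t = 3/5, the terms are on the order of 1/m², so the series converges absolutely by comparison with the p-series (p = 2 > 1).
When t = -3/5, the series is dominated by a constant times Σ 1/m², which converges (p = 2 > 1).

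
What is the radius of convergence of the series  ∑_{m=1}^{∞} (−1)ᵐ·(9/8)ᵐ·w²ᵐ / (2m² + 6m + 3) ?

Ratio test: |a_{m+1}/a_m| = [(2m² + 6m + 3)/(2(m+1)² + 6(m+1) + 3)] · 9/8 → 9/8 as m → ∞.
Writing y = w², the series in y has radius 8/9, so |w| < √(8/9) and R = 2√2/3.

R = 2√2/3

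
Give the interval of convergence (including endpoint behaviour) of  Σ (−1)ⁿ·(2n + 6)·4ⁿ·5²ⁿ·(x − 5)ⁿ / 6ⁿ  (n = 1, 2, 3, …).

By the ratio test, |a_{n+1}/a_n| = [(2(n+1) + 6)/(2n + 6)] · 4·25/6 → 50/3.
Convergence for |x − 5| · 50/3 < 1, i.e. |x − 5| < 3/50. So R = 3/50.
Check x = 253/50: the n-th term does not approach 0; divergence by the term test.
When x = 247/50, the terms do not tend to 0, so the series diverges.

(247/50, 253/50)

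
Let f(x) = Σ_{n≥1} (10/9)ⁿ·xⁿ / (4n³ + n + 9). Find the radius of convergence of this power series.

Ratio test: |a_{n+1}/a_n| = [(4n³ + n + 9)/(4(n+1)³ + (n+1) + 9)] · 10/9 → 10/9 as n → ∞.
Thus R = 1/(10/9) = 9/10.

R = 9/10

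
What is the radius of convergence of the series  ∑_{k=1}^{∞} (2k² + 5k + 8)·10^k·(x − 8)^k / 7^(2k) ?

R = 49/10

The ratio of consecutive coefficients is [(2(k+1)² + 5(k+1) + 8)/(2k² + 5k + 8)] · 10/49 → 10/49.
Hence the series converges for |x − 8| < 1/(10/49) = 49/10, so the radius of convergence is 49/10.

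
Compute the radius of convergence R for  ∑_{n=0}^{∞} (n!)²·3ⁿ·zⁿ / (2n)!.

Apply the ratio test: |a_{n+1}| / |a_n| = (n+1)²/[(2n+1)·(2n+2)] · 3, which tends to 3/4 as n → ∞.
Hence the series converges for |z| < 1/(3/4) = 4/3, so the radius of convergence is 4/3.

R = 4/3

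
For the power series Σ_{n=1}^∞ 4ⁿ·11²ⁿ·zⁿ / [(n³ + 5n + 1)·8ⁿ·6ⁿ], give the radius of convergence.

By the ratio test, |a_{n+1}/a_n| = [(n³ + 5n + 1)/((n+1)³ + 5(n+1) + 1)] · 4·121/(8·6) → 121/12.
Convergence for |z| · 121/12 < 1, i.e. |z| < 12/121. So R = 12/121.

R = 12/121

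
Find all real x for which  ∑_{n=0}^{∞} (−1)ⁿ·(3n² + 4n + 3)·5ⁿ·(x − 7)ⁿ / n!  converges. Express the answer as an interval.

(−∞, ∞)

By the ratio test, |a_{n+1}/a_n| = (3(n+1)² + 4(n+1) + 3)/(3n² + 4n + 3) · 5 · 1/(n+1) → 0.
The limit is 0, so the series converges for all x; R = ∞.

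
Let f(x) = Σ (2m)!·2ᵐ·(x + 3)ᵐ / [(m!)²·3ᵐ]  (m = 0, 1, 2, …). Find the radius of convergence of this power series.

Ratio test: |a_{m+1}/a_m| = (2m+1)·(2m+2)/(m+1)² · 2/3 → 8/3 as m → ∞.
Thus R = 1/(8/3) = 3/8.

R = 3/8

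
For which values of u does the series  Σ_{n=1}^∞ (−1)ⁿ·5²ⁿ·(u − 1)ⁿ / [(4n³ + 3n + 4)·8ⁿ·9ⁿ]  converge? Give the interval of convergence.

Apply the ratio test: |a_{n+1}| / |a_n| = [(4n³ + 3n + 4)/(4(n+1)³ + 3(n+1) + 4)] · 25/(8·9), which tends to 25/72 as n → ∞.
Hence the series converges for |u − 1| < 1/(25/72) = 72/25, so the radius of convergence is 72/25.
When u = 97/25, the series is dominated by a constant times Σ 1/n³, which converges (p = 3 > 1).
Check u = -47/25: absolute convergence follows by limit comparison with Σ 1/n³.

[-47/25, 97/25]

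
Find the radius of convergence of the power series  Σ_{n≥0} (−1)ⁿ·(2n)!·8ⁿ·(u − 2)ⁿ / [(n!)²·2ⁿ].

R = 1/16

By the ratio test, |a_{n+1}/a_n| = (2n+1)·(2n+2)/(n+1)² · 8/2 → 16.
The series converges when 16 · |u − 2| < 1, giving R = 1/16.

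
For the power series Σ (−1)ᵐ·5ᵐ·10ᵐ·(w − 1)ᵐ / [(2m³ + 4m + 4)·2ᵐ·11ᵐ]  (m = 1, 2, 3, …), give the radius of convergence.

R = 11/25

Ratio test: |a_{m+1}/a_m| = [(2m³ + 4m + 4)/(2(m+1)³ + 4(m+1) + 4)] · 5·10/(2·11) → 25/11 as m → ∞.
The series converges when 25/11 · |w − 1| < 1, giving R = 11/25.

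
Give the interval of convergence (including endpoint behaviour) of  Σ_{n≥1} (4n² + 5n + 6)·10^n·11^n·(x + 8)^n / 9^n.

(-889/110, -871/110)

By the ratio test, |a_{n+1}/a_n| = [(4(n+1)² + 5(n+1) + 6)/(4n² + 5n + 6)] · 10·11/9 → 110/9.
Convergence for |x + 8| · 110/9 < 1, i.e. |x + 8| < 9/110. So R = 9/110.
At x = -871/110: the n-th term does not approach 0; divergence by the term test.
Check x = -889/110: the terms do not tend to 0, so the series diverges.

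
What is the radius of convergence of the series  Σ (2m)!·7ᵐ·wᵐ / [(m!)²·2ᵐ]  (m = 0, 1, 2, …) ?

Apply the ratio test: |a_{m+1}| / |a_m| = (2m+1)·(2m+2)/(m+1)² · 7/2, which tends to 14 as m → ∞.
The series converges when 14 · |w| < 1, giving R = 1/14.

R = 1/14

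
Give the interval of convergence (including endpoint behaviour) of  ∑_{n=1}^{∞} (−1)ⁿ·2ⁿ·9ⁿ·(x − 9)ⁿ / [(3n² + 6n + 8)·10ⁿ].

By the ratio test, |a_{n+1}/a_n| = [(3n² + 6n + 8)/(3(n+1)² + 6(n+1) + 8)] · 2·9/10 → 9/5.
Thus R = 1/(9/5) = 5/9.
At x = 86/9: the series is dominated by a constant times Σ 1/n², which converges (p = 2 > 1).
Endpoint x = 76/9: the terms are on the order of 1/n², so the series converges absolutely by comparison with the p-series (p = 2 > 1).

[76/9, 86/9]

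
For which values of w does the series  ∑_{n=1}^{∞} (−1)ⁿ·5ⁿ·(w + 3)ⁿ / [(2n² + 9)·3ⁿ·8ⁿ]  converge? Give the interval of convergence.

The ratio of consecutive coefficients is [(2n² + 9)/(2(n+1)² + 9)] · 5/(3·8) → 5/24.
Hence the series converges for |w + 3| < 1/(5/24) = 24/5, so the radius of convergence is 24/5.
When w = 9/5, absolute convergence follows by limit comparison with Σ 1/n².
Check w = -39/5: absolute convergence follows by limit comparison with Σ 1/n².

[-39/5, 9/5]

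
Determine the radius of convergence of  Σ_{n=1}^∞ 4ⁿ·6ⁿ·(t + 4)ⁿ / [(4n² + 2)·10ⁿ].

R = 5/12

Apply the ratio test: |a_{n+1}| / |a_n| = [(4n² + 2)/(4(n+1)² + 2)] · 4·6/10, which tends to 12/5 as n → ∞.
Hence the series converges for |t + 4| < 1/(12/5) = 5/12, so the radius of convergence is 5/12.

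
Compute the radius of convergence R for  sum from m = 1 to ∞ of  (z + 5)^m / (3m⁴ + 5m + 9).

R = 1

Ratio test: |a_{m+1}/a_m| = (3m⁴ + 5m + 9)/(3(m+1)⁴ + 5(m+1) + 9) → 1 as m → ∞.
Convergence for |z + 5| < 1, so R = 1.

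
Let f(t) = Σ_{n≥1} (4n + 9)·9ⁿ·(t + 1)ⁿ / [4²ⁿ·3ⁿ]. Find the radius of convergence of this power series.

By the ratio test, |a_{n+1}/a_n| = [(4(n+1) + 9)/(4n + 9)] · 9/(16·3) → 3/16.
Thus R = 1/(3/16) = 16/3.

R = 16/3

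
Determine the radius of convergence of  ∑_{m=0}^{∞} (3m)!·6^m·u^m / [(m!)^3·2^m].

Apply the ratio test: |a_{m+1}| / |a_m| = (3m+1)·(3m+2)·(3m+3)/(m+1)³ · 6/2, which tends to 81 as m → ∞.
Convergence for |u| · 81 < 1, i.e. |u| < 1/81. So R = 1/81.

R = 1/81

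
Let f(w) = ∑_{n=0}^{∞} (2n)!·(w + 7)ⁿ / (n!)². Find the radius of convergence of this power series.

R = 1/4

By the ratio test, |a_{n+1}/a_n| = (2n+1)·(2n+2)/(n+1)² → 4.
Convergence for |w + 7| · 4 < 1, i.e. |w + 7| < 1/4. So R = 1/4.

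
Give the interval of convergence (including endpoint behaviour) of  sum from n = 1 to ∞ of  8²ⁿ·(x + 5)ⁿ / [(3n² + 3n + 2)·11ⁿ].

By the ratio test, |a_{n+1}/a_n| = [(3n² + 3n + 2)/(3(n+1)² + 3(n+1) + 2)] · 64/11 → 64/11.
The series converges when 64/11 · |x + 5| < 1, giving R = 11/64.
When x = -309/64, absolute convergence follows by limit comparison with Σ 1/n².
At x = -331/64: the series is dominated by a constant times Σ 1/n², which converges (p = 2 > 1).

[-331/64, -309/64]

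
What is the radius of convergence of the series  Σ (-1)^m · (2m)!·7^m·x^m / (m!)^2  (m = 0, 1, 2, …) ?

Apply the ratio test: |a_{m+1}| / |a_m| = (2m+1)·(2m+2)/(m+1)² · 7, which tends to 28 as m → ∞.
Thus R = 1/(28) = 1/28.

R = 1/28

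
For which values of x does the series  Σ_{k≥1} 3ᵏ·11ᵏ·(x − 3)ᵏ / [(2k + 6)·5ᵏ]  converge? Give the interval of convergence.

By the ratio test, |a_{k+1}/a_k| = [(2k + 6)/(2(k+1) + 6)] · 3·11/5 → 33/5.
Convergence for |x − 3| · 33/5 < 1, i.e. |x − 3| < 5/33. So R = 5/33.
Endpoint x = 104/33: comparison with the harmonic series Σ 1/k shows the series diverges.
When x = 94/33, an alternating series whose terms decrease to 0 in absolute value, so it converges by the Leibniz criterion.

[94/33, 104/33)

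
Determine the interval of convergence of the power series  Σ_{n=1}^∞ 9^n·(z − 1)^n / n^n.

Root test: |a_n|^(1/n) = 9/n → 0.
The limit is 0 for every z, so R = ∞.

(−∞, ∞)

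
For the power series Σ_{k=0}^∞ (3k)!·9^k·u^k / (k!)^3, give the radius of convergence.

Ratio test: |a_{k+1}/a_k| = (3k+1)·(3k+2)·(3k+3)/(k+1)³ · 9 → 243 as k → ∞.
Convergence for |u| · 243 < 1, i.e. |u| < 1/243. So R = 1/243.

R = 1/243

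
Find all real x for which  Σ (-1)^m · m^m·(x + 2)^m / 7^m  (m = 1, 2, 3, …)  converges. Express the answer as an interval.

{-2}

Applying the root test, |a_m|^(1/m) = m/7 → ∞.
The root grows without bound, so R = 0 (convergence only at x = -2).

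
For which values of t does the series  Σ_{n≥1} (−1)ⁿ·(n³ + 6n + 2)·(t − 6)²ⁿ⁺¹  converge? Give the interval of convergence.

Ratio test: |a_{n+1}/a_n| = ((n+1)³ + 6(n+1) + 2)/(n³ + 6n + 2) → 1 as n → ∞.
Since the exponent of (t − 6) increases by 2 each term, convergence requires |t − 6|² < 1, hence R = 1.
At t = 7: the n-th term does not approach 0; divergence by the term test.
Check t = 5: the terms have absolute value of order n³, which does not tend to 0, so the series diverges by the divergence test.

(5, 7)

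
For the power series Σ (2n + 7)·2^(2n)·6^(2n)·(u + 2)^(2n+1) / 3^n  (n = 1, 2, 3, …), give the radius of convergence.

R = √3/12

The ratio of consecutive coefficients is [(2(n+1) + 7)/(2n + 7)] · 4·36/3 → 48.
Since the exponent of (u + 2) increases by 2 each term, convergence requires |u + 2|² < 1/48, hence R = √3/12.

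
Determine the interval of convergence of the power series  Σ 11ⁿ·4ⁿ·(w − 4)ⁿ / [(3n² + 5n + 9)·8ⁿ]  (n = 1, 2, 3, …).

The ratio of consecutive coefficients is [(3n² + 5n + 9)/(3(n+1)² + 5(n+1) + 9)] · 11·4/8 → 11/2.
The series converges when 11/2 · |w − 4| < 1, giving R = 2/11.
Endpoint w = 46/11: the terms are on the order of 1/n², so the series converges absolutely by comparison with the p-series (p = 2 > 1).
Check w = 42/11: absolute convergence follows by limit comparison with Σ 1/n².

[42/11, 46/11]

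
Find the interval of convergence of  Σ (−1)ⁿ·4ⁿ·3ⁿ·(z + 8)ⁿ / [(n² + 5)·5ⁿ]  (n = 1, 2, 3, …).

[-101/12, -91/12]

The ratio of consecutive coefficients is [(n² + 5)/((n+1)² + 5)] · 4·3/5 → 12/5.
Hence the series converges for |z + 8| < 1/(12/5) = 5/12, so the radius of convergence is 5/12.
At z = -91/12: the series is dominated by a constant times Σ 1/n², which converges (p = 2 > 1).
At z = -101/12: absolute convergence follows by limit comparison with Σ 1/n².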